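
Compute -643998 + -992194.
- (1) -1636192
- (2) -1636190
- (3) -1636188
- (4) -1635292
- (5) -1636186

-643998 + -992194 = -1636192
1) -1636192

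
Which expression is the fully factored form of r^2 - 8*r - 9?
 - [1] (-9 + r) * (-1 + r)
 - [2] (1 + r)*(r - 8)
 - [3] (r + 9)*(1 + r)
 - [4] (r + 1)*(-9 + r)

We need to factor r^2 - 8*r - 9.
The factored form is (r + 1)*(-9 + r).
4) (r + 1)*(-9 + r)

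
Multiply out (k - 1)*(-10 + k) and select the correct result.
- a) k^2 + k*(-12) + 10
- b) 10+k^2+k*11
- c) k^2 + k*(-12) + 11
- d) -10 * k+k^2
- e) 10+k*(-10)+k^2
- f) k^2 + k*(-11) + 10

Expanding (k - 1)*(-10 + k):
= k^2 + k*(-11) + 10
f) k^2 + k*(-11) + 10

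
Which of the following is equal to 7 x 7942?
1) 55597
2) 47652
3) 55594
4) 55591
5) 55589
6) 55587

7 * 7942 = 55594
3) 55594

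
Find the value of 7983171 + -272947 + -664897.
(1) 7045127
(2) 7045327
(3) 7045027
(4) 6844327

First: 7983171 + -272947 = 7710224
Then: 7710224 + -664897 = 7045327
2) 7045327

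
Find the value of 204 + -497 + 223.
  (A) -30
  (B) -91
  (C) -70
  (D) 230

First: 204 + -497 = -293
Then: -293 + 223 = -70
C) -70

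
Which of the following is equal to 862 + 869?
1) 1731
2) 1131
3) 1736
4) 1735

862 + 869 = 1731
1) 1731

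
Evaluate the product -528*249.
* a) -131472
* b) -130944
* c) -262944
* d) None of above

-528 * 249 = -131472
a) -131472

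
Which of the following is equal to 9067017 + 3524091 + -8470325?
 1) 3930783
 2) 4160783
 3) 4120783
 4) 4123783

First: 9067017 + 3524091 = 12591108
Then: 12591108 + -8470325 = 4120783
3) 4120783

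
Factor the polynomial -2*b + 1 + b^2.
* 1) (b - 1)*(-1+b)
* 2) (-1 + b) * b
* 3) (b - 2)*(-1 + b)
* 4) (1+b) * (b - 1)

We need to factor -2*b + 1 + b^2.
The factored form is (b - 1)*(-1+b).
1) (b - 1)*(-1+b)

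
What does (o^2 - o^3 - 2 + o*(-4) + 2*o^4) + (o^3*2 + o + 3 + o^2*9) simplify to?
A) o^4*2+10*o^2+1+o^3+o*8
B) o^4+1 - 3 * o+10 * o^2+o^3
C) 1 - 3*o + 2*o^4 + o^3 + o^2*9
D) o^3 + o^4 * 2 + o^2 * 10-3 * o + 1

Adding the polynomials and combining like terms:
(o^2 - o^3 - 2 + o*(-4) + 2*o^4) + (o^3*2 + o + 3 + o^2*9)
= o^3 + o^4 * 2 + o^2 * 10-3 * o + 1
D) o^3 + o^4 * 2 + o^2 * 10-3 * o + 1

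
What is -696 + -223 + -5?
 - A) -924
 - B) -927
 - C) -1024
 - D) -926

First: -696 + -223 = -919
Then: -919 + -5 = -924
A) -924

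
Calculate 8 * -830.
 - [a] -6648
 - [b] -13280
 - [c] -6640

8 * -830 = -6640
c) -6640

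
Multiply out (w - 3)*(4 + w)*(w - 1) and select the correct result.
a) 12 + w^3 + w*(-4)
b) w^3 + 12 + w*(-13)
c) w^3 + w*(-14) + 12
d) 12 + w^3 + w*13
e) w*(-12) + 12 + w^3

Expanding (w - 3)*(4 + w)*(w - 1):
= w^3 + 12 + w*(-13)
b) w^3 + 12 + w*(-13)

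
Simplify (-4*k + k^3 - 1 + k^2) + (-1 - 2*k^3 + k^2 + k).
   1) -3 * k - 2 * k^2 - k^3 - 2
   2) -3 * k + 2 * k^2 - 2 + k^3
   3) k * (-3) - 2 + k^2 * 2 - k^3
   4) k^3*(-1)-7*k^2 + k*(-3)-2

Adding the polynomials and combining like terms:
(-4*k + k^3 - 1 + k^2) + (-1 - 2*k^3 + k^2 + k)
= k * (-3) - 2 + k^2 * 2 - k^3
3) k * (-3) - 2 + k^2 * 2 - k^3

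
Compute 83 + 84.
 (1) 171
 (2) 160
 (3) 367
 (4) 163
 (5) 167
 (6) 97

83 + 84 = 167
5) 167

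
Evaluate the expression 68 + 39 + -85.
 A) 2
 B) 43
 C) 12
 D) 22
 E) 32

First: 68 + 39 = 107
Then: 107 + -85 = 22
D) 22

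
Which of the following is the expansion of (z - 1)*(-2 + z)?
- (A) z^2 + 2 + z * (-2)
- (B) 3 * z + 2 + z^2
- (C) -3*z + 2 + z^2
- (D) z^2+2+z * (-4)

Expanding (z - 1)*(-2 + z):
= -3*z + 2 + z^2
C) -3*z + 2 + z^2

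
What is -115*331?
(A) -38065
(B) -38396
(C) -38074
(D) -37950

-115 * 331 = -38065
A) -38065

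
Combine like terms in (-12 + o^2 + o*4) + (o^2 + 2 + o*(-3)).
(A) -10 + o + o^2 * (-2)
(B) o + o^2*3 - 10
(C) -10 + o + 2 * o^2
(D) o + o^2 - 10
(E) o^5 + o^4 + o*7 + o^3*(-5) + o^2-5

Adding the polynomials and combining like terms:
(-12 + o^2 + o*4) + (o^2 + 2 + o*(-3))
= -10 + o + 2 * o^2
C) -10 + o + 2 * o^2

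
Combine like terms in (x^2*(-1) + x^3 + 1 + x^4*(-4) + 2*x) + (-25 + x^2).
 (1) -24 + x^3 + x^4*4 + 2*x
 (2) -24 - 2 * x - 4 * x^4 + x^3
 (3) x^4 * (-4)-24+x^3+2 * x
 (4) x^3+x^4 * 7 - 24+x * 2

Adding the polynomials and combining like terms:
(x^2*(-1) + x^3 + 1 + x^4*(-4) + 2*x) + (-25 + x^2)
= x^4 * (-4)-24+x^3+2 * x
3) x^4 * (-4)-24+x^3+2 * x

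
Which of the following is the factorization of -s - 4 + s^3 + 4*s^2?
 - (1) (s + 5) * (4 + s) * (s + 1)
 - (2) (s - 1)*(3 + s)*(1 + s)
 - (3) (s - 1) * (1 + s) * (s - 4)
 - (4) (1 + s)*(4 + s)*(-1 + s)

We need to factor -s - 4 + s^3 + 4*s^2.
The factored form is (1 + s)*(4 + s)*(-1 + s).
4) (1 + s)*(4 + s)*(-1 + s)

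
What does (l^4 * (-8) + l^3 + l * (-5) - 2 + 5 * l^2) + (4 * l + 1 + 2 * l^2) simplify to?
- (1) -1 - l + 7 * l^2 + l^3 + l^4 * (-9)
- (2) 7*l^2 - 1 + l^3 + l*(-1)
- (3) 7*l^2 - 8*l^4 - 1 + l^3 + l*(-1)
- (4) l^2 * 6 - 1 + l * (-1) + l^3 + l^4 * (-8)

Adding the polynomials and combining like terms:
(l^4*(-8) + l^3 + l*(-5) - 2 + 5*l^2) + (4*l + 1 + 2*l^2)
= 7*l^2 - 8*l^4 - 1 + l^3 + l*(-1)
3) 7*l^2 - 8*l^4 - 1 + l^3 + l*(-1)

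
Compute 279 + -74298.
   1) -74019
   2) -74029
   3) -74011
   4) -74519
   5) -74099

279 + -74298 = -74019
1) -74019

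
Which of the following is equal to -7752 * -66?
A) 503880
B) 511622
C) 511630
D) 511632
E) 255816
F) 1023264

-7752 * -66 = 511632
D) 511632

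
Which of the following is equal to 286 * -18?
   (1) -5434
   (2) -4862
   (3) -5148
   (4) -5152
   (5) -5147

286 * -18 = -5148
3) -5148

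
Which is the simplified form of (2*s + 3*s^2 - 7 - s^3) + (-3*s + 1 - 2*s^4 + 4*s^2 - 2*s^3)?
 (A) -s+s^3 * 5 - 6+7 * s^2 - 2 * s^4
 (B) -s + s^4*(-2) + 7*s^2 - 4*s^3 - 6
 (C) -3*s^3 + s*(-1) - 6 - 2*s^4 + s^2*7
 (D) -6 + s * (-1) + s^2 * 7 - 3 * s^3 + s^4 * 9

Adding the polynomials and combining like terms:
(2*s + 3*s^2 - 7 - s^3) + (-3*s + 1 - 2*s^4 + 4*s^2 - 2*s^3)
= -3*s^3 + s*(-1) - 6 - 2*s^4 + s^2*7
C) -3*s^3 + s*(-1) - 6 - 2*s^4 + s^2*7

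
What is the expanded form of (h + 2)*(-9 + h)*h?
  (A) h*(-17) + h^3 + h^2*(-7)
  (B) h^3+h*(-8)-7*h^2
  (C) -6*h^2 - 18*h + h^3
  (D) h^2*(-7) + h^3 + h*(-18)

Expanding (h + 2)*(-9 + h)*h:
= h^2*(-7) + h^3 + h*(-18)
D) h^2*(-7) + h^3 + h*(-18)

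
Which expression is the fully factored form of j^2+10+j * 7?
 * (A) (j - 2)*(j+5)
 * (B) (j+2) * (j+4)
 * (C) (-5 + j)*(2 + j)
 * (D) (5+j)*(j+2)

We need to factor j^2+10+j * 7.
The factored form is (5+j)*(j+2).
D) (5+j)*(j+2)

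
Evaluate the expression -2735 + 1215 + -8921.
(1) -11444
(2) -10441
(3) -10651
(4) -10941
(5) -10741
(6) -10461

First: -2735 + 1215 = -1520
Then: -1520 + -8921 = -10441
2) -10441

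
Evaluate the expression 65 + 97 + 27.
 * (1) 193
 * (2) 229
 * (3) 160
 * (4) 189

First: 65 + 97 = 162
Then: 162 + 27 = 189
4) 189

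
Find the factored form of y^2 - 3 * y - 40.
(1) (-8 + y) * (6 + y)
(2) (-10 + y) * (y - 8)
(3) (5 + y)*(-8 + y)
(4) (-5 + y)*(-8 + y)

We need to factor y^2 - 3 * y - 40.
The factored form is (5 + y)*(-8 + y).
3) (5 + y)*(-8 + y)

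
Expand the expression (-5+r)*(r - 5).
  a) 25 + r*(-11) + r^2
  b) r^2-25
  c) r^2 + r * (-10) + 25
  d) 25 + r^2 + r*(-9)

Expanding (-5+r)*(r - 5):
= r^2 + r * (-10) + 25
c) r^2 + r * (-10) + 25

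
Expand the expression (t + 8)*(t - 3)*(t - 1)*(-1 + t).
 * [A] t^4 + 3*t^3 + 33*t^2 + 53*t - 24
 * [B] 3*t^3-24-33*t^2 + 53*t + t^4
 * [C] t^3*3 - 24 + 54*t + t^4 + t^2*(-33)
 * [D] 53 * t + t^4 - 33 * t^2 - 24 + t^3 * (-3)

Expanding (t + 8)*(t - 3)*(t - 1)*(-1 + t):
= 3*t^3-24-33*t^2 + 53*t + t^4
B) 3*t^3-24-33*t^2 + 53*t + t^4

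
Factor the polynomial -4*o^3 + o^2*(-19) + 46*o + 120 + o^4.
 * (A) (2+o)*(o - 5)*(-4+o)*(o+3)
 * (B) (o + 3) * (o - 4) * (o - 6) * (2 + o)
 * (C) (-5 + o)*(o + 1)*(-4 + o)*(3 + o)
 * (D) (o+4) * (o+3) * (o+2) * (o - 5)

We need to factor -4*o^3 + o^2*(-19) + 46*o + 120 + o^4.
The factored form is (2+o)*(o - 5)*(-4+o)*(o+3).
A) (2+o)*(o - 5)*(-4+o)*(o+3)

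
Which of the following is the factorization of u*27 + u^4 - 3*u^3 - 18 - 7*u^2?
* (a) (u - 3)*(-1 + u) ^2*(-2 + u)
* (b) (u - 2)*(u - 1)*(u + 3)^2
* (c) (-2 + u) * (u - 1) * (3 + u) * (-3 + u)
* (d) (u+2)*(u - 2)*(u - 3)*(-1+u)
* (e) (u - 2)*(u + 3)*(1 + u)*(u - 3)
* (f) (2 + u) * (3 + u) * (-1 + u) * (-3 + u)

We need to factor u*27 + u^4 - 3*u^3 - 18 - 7*u^2.
The factored form is (-2 + u) * (u - 1) * (3 + u) * (-3 + u).
c) (-2 + u) * (u - 1) * (3 + u) * (-3 + u)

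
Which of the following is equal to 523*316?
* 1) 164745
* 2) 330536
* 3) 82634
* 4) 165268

523 * 316 = 165268
4) 165268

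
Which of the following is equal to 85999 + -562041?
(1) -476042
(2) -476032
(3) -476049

85999 + -562041 = -476042
1) -476042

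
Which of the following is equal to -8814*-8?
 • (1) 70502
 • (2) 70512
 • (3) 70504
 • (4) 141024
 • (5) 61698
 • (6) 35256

-8814 * -8 = 70512
2) 70512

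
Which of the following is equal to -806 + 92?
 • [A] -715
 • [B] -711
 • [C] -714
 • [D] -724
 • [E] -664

-806 + 92 = -714
C) -714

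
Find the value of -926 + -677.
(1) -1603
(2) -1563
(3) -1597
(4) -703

-926 + -677 = -1603
1) -1603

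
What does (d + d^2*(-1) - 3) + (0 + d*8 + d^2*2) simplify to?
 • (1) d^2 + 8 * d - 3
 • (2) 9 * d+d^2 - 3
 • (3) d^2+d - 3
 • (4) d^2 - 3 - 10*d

Adding the polynomials and combining like terms:
(d + d^2*(-1) - 3) + (0 + d*8 + d^2*2)
= 9 * d+d^2 - 3
2) 9 * d+d^2 - 3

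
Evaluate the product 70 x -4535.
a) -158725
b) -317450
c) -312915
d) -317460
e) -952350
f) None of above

70 * -4535 = -317450
b) -317450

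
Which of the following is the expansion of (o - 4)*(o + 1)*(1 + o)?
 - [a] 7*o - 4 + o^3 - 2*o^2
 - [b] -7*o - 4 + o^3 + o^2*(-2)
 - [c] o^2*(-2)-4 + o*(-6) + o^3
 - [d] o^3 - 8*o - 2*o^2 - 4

Expanding (o - 4)*(o + 1)*(1 + o):
= -7*o - 4 + o^3 + o^2*(-2)
b) -7*o - 4 + o^3 + o^2*(-2)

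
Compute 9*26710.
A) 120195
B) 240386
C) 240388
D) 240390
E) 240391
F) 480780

9 * 26710 = 240390
D) 240390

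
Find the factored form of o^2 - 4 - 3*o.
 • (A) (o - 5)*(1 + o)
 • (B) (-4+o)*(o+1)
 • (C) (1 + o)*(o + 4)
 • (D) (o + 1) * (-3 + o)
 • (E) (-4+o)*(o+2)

We need to factor o^2 - 4 - 3*o.
The factored form is (-4+o)*(o+1).
B) (-4+o)*(o+1)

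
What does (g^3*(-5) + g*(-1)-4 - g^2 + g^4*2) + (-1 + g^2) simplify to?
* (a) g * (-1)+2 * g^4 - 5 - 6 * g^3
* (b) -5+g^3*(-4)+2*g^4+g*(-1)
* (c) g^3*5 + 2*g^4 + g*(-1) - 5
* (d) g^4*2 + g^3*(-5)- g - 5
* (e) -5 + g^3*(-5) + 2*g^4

Adding the polynomials and combining like terms:
(g^3*(-5) + g*(-1) - 4 - g^2 + g^4*2) + (-1 + g^2)
= g^4*2 + g^3*(-5)- g - 5
d) g^4*2 + g^3*(-5)- g - 5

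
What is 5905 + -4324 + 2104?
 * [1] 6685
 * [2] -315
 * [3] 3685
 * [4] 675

First: 5905 + -4324 = 1581
Then: 1581 + 2104 = 3685
3) 3685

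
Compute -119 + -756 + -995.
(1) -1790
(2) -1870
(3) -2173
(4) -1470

First: -119 + -756 = -875
Then: -875 + -995 = -1870
2) -1870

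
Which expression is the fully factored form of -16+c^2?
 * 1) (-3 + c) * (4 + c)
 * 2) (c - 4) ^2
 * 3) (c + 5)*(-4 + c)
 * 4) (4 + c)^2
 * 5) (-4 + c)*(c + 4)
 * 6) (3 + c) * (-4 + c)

We need to factor -16+c^2.
The factored form is (-4 + c)*(c + 4).
5) (-4 + c)*(c + 4)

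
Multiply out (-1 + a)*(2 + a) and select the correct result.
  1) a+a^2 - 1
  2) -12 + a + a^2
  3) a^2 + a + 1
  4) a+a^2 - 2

Expanding (-1 + a)*(2 + a):
= a+a^2 - 2
4) a+a^2 - 2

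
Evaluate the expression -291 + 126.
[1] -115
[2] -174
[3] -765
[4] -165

-291 + 126 = -165
4) -165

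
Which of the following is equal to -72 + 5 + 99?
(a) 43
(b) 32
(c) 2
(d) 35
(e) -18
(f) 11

First: -72 + 5 = -67
Then: -67 + 99 = 32
b) 32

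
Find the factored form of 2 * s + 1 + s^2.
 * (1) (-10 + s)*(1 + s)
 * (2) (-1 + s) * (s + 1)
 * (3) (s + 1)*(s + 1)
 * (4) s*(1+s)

We need to factor 2 * s + 1 + s^2.
The factored form is (s + 1)*(s + 1).
3) (s + 1)*(s + 1)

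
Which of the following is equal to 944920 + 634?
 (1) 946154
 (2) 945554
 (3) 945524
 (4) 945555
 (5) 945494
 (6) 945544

944920 + 634 = 945554
2) 945554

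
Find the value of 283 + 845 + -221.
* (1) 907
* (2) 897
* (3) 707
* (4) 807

First: 283 + 845 = 1128
Then: 1128 + -221 = 907
1) 907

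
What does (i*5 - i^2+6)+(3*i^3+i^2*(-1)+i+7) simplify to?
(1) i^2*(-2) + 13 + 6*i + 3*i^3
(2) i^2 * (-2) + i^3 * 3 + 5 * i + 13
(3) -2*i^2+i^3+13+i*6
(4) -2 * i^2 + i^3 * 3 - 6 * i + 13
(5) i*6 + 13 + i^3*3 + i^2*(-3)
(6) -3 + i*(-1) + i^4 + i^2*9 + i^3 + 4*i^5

Adding the polynomials and combining like terms:
(i*5 - i^2 + 6) + (3*i^3 + i^2*(-1) + i + 7)
= i^2*(-2) + 13 + 6*i + 3*i^3
1) i^2*(-2) + 13 + 6*i + 3*i^3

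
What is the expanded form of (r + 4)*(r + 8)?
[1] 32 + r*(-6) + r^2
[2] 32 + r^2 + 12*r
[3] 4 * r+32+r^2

Expanding (r + 4)*(r + 8):
= 32 + r^2 + 12*r
2) 32 + r^2 + 12*r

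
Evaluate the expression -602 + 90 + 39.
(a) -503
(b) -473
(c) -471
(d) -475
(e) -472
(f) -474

First: -602 + 90 = -512
Then: -512 + 39 = -473
b) -473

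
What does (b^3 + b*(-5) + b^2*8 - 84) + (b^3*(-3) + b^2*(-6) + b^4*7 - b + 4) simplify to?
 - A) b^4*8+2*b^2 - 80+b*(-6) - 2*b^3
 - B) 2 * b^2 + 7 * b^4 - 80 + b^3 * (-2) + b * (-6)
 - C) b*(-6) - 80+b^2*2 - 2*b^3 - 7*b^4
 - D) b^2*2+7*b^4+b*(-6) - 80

Adding the polynomials and combining like terms:
(b^3 + b*(-5) + b^2*8 - 84) + (b^3*(-3) + b^2*(-6) + b^4*7 - b + 4)
= 2 * b^2 + 7 * b^4 - 80 + b^3 * (-2) + b * (-6)
B) 2 * b^2 + 7 * b^4 - 80 + b^3 * (-2) + b * (-6)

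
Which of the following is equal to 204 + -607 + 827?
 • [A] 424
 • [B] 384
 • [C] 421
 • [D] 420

First: 204 + -607 = -403
Then: -403 + 827 = 424
A) 424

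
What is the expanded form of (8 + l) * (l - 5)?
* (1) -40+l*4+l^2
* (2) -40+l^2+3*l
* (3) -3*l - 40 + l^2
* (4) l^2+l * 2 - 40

Expanding (8 + l) * (l - 5):
= -40+l^2+3*l
2) -40+l^2+3*l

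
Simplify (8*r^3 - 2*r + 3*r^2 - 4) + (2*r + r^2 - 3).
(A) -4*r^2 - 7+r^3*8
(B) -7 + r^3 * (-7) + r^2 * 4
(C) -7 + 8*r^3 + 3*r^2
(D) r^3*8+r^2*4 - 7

Adding the polynomials and combining like terms:
(8*r^3 - 2*r + 3*r^2 - 4) + (2*r + r^2 - 3)
= r^3*8+r^2*4 - 7
D) r^3*8+r^2*4 - 7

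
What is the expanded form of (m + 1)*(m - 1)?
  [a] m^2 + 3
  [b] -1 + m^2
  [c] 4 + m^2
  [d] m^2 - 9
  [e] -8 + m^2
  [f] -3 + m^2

Expanding (m + 1)*(m - 1):
= -1 + m^2
b) -1 + m^2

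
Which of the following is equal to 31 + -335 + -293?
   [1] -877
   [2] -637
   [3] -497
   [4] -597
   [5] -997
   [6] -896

First: 31 + -335 = -304
Then: -304 + -293 = -597
4) -597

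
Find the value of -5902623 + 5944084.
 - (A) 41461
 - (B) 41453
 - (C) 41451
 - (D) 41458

-5902623 + 5944084 = 41461
A) 41461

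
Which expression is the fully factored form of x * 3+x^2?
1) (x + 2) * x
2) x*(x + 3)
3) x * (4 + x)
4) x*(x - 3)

We need to factor x * 3+x^2.
The factored form is x*(x + 3).
2) x*(x + 3)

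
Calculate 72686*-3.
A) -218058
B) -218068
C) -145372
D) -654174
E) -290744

72686 * -3 = -218058
A) -218058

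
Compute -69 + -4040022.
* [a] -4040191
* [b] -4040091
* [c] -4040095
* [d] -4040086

-69 + -4040022 = -4040091
b) -4040091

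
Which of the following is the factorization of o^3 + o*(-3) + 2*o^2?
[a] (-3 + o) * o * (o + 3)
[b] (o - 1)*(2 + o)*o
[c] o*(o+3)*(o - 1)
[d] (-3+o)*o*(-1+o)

We need to factor o^3 + o*(-3) + 2*o^2.
The factored form is o*(o+3)*(o - 1).
c) o*(o+3)*(o - 1)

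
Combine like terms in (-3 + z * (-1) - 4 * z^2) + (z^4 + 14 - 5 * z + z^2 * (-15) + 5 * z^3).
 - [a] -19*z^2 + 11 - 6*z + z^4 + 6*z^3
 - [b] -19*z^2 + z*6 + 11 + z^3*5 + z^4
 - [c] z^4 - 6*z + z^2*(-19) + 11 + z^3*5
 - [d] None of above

Adding the polynomials and combining like terms:
(-3 + z*(-1) - 4*z^2) + (z^4 + 14 - 5*z + z^2*(-15) + 5*z^3)
= z^4 - 6*z + z^2*(-19) + 11 + z^3*5
c) z^4 - 6*z + z^2*(-19) + 11 + z^3*5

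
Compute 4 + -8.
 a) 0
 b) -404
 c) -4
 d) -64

4 + -8 = -4
c) -4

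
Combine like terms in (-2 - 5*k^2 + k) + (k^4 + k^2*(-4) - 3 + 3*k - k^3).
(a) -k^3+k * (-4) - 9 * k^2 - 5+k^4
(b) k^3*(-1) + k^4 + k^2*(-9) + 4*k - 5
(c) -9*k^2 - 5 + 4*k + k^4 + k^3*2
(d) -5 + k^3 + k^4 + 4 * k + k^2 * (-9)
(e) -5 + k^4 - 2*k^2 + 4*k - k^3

Adding the polynomials and combining like terms:
(-2 - 5*k^2 + k) + (k^4 + k^2*(-4) - 3 + 3*k - k^3)
= k^3*(-1) + k^4 + k^2*(-9) + 4*k - 5
b) k^3*(-1) + k^4 + k^2*(-9) + 4*k - 5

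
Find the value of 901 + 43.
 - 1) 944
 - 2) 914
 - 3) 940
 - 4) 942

901 + 43 = 944
1) 944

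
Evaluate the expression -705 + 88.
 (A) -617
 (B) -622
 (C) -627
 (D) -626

-705 + 88 = -617
A) -617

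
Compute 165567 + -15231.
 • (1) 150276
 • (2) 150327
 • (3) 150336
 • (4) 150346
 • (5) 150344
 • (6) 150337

165567 + -15231 = 150336
3) 150336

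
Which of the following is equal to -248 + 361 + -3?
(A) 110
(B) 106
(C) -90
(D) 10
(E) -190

First: -248 + 361 = 113
Then: 113 + -3 = 110
A) 110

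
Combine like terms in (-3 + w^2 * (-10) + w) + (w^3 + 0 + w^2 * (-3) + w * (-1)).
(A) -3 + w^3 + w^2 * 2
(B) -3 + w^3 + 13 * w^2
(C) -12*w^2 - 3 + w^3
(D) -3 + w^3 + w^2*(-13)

Adding the polynomials and combining like terms:
(-3 + w^2*(-10) + w) + (w^3 + 0 + w^2*(-3) + w*(-1))
= -3 + w^3 + w^2*(-13)
D) -3 + w^3 + w^2*(-13)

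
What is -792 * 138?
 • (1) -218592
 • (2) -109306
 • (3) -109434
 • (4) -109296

-792 * 138 = -109296
4) -109296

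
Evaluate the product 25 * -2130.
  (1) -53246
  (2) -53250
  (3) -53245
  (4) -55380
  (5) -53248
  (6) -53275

25 * -2130 = -53250
2) -53250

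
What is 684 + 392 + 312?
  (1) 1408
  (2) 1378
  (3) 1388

First: 684 + 392 = 1076
Then: 1076 + 312 = 1388
3) 1388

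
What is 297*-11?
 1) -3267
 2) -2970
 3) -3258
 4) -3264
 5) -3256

297 * -11 = -3267
1) -3267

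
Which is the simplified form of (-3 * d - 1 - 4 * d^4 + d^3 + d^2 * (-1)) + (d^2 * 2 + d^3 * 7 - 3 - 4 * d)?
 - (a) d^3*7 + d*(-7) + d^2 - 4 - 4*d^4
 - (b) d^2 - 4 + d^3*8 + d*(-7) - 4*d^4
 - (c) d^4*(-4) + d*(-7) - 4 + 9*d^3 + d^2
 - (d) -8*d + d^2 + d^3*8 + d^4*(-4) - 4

Adding the polynomials and combining like terms:
(-3*d - 1 - 4*d^4 + d^3 + d^2*(-1)) + (d^2*2 + d^3*7 - 3 - 4*d)
= d^2 - 4 + d^3*8 + d*(-7) - 4*d^4
b) d^2 - 4 + d^3*8 + d*(-7) - 4*d^4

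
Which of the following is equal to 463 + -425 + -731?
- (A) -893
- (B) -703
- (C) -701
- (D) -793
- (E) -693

First: 463 + -425 = 38
Then: 38 + -731 = -693
E) -693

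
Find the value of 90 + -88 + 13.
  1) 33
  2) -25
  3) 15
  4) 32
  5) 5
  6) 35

First: 90 + -88 = 2
Then: 2 + 13 = 15
3) 15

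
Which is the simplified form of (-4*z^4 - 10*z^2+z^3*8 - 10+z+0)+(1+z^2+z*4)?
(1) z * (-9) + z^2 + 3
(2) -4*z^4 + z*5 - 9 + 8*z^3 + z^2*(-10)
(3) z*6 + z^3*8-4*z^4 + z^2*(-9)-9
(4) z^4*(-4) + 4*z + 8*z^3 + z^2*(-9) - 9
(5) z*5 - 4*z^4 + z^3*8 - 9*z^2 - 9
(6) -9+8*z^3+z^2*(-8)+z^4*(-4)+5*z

Adding the polynomials and combining like terms:
(-4*z^4 - 10*z^2 + z^3*8 - 10 + z + 0) + (1 + z^2 + z*4)
= z*5 - 4*z^4 + z^3*8 - 9*z^2 - 9
5) z*5 - 4*z^4 + z^3*8 - 9*z^2 - 9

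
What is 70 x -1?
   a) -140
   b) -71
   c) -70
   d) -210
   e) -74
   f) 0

70 * -1 = -70
c) -70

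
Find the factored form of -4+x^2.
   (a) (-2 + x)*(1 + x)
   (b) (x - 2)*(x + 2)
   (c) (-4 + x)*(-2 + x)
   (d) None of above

We need to factor -4+x^2.
The factored form is (x - 2)*(x + 2).
b) (x - 2)*(x + 2)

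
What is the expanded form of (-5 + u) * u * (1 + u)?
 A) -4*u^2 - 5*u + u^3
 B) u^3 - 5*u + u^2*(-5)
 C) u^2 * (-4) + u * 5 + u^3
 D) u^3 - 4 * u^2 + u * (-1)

Expanding (-5 + u) * u * (1 + u):
= -4*u^2 - 5*u + u^3
A) -4*u^2 - 5*u + u^3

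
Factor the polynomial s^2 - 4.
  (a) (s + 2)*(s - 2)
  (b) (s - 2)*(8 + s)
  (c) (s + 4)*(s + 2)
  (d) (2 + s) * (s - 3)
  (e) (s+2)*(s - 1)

We need to factor s^2 - 4.
The factored form is (s + 2)*(s - 2).
a) (s + 2)*(s - 2)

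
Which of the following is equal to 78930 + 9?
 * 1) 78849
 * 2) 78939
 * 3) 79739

78930 + 9 = 78939
2) 78939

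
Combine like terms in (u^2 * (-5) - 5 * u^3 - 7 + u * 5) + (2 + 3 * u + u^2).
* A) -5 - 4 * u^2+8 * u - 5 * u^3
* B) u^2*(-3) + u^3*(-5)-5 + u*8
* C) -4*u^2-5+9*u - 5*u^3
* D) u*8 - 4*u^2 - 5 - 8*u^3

Adding the polynomials and combining like terms:
(u^2*(-5) - 5*u^3 - 7 + u*5) + (2 + 3*u + u^2)
= -5 - 4 * u^2+8 * u - 5 * u^3
A) -5 - 4 * u^2+8 * u - 5 * u^3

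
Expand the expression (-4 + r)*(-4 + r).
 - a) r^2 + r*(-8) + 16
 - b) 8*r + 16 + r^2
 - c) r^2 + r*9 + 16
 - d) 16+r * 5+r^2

Expanding (-4 + r)*(-4 + r):
= r^2 + r*(-8) + 16
a) r^2 + r*(-8) + 16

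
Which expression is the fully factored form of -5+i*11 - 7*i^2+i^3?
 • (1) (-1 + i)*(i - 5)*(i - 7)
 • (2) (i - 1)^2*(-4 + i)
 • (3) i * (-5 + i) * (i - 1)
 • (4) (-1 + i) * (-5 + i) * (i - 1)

We need to factor -5+i*11 - 7*i^2+i^3.
The factored form is (-1 + i) * (-5 + i) * (i - 1).
4) (-1 + i) * (-5 + i) * (i - 1)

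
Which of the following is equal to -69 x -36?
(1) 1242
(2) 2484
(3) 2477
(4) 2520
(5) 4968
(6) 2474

-69 * -36 = 2484
2) 2484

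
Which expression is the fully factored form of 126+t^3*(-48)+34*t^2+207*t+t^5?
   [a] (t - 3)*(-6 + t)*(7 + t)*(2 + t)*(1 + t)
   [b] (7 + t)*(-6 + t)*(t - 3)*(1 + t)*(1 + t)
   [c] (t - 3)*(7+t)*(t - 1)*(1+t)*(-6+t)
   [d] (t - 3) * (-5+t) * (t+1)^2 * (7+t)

We need to factor 126+t^3*(-48)+34*t^2+207*t+t^5.
The factored form is (7 + t)*(-6 + t)*(t - 3)*(1 + t)*(1 + t).
b) (7 + t)*(-6 + t)*(t - 3)*(1 + t)*(1 + t)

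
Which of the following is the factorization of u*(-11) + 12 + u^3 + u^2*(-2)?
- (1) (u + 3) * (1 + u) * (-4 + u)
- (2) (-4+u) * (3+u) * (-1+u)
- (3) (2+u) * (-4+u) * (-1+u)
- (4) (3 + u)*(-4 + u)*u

We need to factor u*(-11) + 12 + u^3 + u^2*(-2).
The factored form is (-4+u) * (3+u) * (-1+u).
2) (-4+u) * (3+u) * (-1+u)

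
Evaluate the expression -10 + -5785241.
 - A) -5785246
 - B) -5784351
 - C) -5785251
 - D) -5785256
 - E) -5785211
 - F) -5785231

-10 + -5785241 = -5785251
C) -5785251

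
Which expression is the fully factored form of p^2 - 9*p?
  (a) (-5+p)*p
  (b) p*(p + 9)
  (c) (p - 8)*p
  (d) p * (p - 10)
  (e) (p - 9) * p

We need to factor p^2 - 9*p.
The factored form is (p - 9) * p.
e) (p - 9) * p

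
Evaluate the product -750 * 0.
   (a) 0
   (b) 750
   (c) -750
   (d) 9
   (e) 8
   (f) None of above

-750 * 0 = 0
a) 0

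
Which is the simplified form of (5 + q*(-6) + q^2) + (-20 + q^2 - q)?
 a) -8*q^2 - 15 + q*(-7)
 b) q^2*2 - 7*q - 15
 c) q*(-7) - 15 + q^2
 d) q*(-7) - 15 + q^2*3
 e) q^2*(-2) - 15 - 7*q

Adding the polynomials and combining like terms:
(5 + q*(-6) + q^2) + (-20 + q^2 - q)
= q^2*2 - 7*q - 15
b) q^2*2 - 7*q - 15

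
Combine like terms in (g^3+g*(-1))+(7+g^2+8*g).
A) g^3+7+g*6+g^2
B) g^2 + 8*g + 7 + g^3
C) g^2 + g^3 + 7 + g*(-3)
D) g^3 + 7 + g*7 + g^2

Adding the polynomials and combining like terms:
(g^3 + g*(-1)) + (7 + g^2 + 8*g)
= g^3 + 7 + g*7 + g^2
D) g^3 + 7 + g*7 + g^2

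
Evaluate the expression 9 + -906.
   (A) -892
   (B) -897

9 + -906 = -897
B) -897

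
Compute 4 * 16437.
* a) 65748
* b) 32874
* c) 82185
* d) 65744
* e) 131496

4 * 16437 = 65748
a) 65748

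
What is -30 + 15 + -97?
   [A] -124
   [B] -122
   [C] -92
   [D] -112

First: -30 + 15 = -15
Then: -15 + -97 = -112
D) -112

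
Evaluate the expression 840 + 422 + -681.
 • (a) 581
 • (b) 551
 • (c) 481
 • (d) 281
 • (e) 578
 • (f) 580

First: 840 + 422 = 1262
Then: 1262 + -681 = 581
a) 581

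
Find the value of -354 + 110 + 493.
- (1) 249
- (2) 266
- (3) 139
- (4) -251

First: -354 + 110 = -244
Then: -244 + 493 = 249
1) 249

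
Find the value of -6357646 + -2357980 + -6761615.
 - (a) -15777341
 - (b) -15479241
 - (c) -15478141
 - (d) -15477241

First: -6357646 + -2357980 = -8715626
Then: -8715626 + -6761615 = -15477241
d) -15477241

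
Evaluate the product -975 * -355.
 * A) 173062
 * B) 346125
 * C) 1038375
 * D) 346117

-975 * -355 = 346125
B) 346125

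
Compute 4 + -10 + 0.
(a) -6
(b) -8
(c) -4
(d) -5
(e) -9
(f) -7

First: 4 + -10 = -6
Then: -6 + 0 = -6
a) -6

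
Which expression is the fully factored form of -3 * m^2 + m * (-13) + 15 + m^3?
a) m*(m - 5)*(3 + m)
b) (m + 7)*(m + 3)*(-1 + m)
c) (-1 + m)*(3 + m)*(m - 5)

We need to factor -3 * m^2 + m * (-13) + 15 + m^3.
The factored form is (-1 + m)*(3 + m)*(m - 5).
c) (-1 + m)*(3 + m)*(m - 5)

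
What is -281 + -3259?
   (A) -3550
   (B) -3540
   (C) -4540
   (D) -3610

-281 + -3259 = -3540
B) -3540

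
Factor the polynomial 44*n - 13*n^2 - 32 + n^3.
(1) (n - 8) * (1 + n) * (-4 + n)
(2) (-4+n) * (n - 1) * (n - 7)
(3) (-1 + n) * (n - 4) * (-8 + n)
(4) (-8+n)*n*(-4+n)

We need to factor 44*n - 13*n^2 - 32 + n^3.
The factored form is (-1 + n) * (n - 4) * (-8 + n).
3) (-1 + n) * (n - 4) * (-8 + n)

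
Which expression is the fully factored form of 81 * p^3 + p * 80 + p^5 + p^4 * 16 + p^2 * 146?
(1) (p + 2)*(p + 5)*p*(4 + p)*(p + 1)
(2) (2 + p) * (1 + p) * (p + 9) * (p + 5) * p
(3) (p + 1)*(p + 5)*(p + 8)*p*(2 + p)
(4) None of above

We need to factor 81 * p^3 + p * 80 + p^5 + p^4 * 16 + p^2 * 146.
The factored form is (p + 1)*(p + 5)*(p + 8)*p*(2 + p).
3) (p + 1)*(p + 5)*(p + 8)*p*(2 + p)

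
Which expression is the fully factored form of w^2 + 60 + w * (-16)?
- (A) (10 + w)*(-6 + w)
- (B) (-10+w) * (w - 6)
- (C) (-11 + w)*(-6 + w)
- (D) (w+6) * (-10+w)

We need to factor w^2 + 60 + w * (-16).
The factored form is (-10+w) * (w - 6).
B) (-10+w) * (w - 6)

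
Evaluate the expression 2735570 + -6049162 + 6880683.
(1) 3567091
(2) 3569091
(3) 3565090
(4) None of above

First: 2735570 + -6049162 = -3313592
Then: -3313592 + 6880683 = 3567091
1) 3567091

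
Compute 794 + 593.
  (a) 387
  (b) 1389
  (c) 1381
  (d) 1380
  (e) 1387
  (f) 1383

794 + 593 = 1387
e) 1387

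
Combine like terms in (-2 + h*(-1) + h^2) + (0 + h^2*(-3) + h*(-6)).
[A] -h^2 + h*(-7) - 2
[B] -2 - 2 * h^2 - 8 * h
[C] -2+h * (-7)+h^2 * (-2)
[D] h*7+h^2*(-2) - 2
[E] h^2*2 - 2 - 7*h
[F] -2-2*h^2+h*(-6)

Adding the polynomials and combining like terms:
(-2 + h*(-1) + h^2) + (0 + h^2*(-3) + h*(-6))
= -2+h * (-7)+h^2 * (-2)
C) -2+h * (-7)+h^2 * (-2)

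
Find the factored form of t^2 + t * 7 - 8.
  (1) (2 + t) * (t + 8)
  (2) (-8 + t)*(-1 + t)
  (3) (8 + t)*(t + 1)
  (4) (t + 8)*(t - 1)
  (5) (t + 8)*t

We need to factor t^2 + t * 7 - 8.
The factored form is (t + 8)*(t - 1).
4) (t + 8)*(t - 1)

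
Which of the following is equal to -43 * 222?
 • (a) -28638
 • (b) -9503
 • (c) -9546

-43 * 222 = -9546
c) -9546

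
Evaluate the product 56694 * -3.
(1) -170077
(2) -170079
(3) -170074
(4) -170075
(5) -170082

56694 * -3 = -170082
5) -170082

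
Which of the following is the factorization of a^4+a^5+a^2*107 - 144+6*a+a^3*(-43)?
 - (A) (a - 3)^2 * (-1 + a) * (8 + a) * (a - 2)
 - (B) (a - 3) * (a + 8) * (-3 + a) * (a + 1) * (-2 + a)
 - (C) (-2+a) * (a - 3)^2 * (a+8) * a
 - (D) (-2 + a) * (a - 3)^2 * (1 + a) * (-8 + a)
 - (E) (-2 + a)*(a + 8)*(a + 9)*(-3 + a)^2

We need to factor a^4+a^5+a^2*107 - 144+6*a+a^3*(-43).
The factored form is (a - 3) * (a + 8) * (-3 + a) * (a + 1) * (-2 + a).
B) (a - 3) * (a + 8) * (-3 + a) * (a + 1) * (-2 + a)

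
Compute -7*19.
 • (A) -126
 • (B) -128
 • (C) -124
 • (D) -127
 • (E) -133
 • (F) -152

-7 * 19 = -133
E) -133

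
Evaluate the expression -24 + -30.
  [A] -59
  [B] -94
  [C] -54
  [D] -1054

-24 + -30 = -54
C) -54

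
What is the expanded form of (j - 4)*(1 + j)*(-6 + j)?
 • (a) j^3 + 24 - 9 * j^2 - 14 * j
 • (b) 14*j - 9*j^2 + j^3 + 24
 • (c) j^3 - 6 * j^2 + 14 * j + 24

Expanding (j - 4)*(1 + j)*(-6 + j):
= 14*j - 9*j^2 + j^3 + 24
b) 14*j - 9*j^2 + j^3 + 24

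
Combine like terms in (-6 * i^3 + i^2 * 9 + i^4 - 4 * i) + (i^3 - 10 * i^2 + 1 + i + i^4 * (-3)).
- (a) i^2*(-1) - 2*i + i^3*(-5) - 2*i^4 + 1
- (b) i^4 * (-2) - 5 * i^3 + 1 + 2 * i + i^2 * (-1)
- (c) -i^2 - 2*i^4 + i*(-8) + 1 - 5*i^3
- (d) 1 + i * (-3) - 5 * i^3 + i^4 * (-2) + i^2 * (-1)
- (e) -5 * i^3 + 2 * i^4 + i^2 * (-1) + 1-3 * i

Adding the polynomials and combining like terms:
(-6*i^3 + i^2*9 + i^4 - 4*i) + (i^3 - 10*i^2 + 1 + i + i^4*(-3))
= 1 + i * (-3) - 5 * i^3 + i^4 * (-2) + i^2 * (-1)
d) 1 + i * (-3) - 5 * i^3 + i^4 * (-2) + i^2 * (-1)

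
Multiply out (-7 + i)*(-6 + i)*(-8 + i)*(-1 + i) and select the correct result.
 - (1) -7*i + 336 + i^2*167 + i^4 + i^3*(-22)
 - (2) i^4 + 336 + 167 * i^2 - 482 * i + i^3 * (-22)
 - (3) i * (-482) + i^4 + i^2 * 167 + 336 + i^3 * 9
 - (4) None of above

Expanding (-7 + i)*(-6 + i)*(-8 + i)*(-1 + i):
= i^4 + 336 + 167 * i^2 - 482 * i + i^3 * (-22)
2) i^4 + 336 + 167 * i^2 - 482 * i + i^3 * (-22)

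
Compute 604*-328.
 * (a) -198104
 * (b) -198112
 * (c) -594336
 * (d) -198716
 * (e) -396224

604 * -328 = -198112
b) -198112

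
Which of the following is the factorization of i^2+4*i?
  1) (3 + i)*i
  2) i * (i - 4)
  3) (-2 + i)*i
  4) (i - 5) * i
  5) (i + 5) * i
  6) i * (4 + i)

We need to factor i^2+4*i.
The factored form is i * (4 + i).
6) i * (4 + i)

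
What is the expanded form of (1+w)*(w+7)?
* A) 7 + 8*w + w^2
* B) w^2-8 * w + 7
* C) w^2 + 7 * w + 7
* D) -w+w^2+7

Expanding (1+w)*(w+7):
= 7 + 8*w + w^2
A) 7 + 8*w + w^2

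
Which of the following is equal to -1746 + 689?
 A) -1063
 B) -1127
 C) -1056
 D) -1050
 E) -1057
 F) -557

-1746 + 689 = -1057
E) -1057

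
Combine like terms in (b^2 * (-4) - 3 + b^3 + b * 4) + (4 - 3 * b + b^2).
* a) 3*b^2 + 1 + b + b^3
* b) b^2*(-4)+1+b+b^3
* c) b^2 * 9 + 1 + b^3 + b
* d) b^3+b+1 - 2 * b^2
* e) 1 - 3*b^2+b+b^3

Adding the polynomials and combining like terms:
(b^2*(-4) - 3 + b^3 + b*4) + (4 - 3*b + b^2)
= 1 - 3*b^2+b+b^3
e) 1 - 3*b^2+b+b^3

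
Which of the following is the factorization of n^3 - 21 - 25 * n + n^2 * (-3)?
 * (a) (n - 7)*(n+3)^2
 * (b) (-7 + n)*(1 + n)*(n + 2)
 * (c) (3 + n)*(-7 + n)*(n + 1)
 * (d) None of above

We need to factor n^3 - 21 - 25 * n + n^2 * (-3).
The factored form is (3 + n)*(-7 + n)*(n + 1).
c) (3 + n)*(-7 + n)*(n + 1)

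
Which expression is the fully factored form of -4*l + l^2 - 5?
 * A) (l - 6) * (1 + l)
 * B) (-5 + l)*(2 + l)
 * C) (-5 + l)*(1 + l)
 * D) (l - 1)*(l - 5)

We need to factor -4*l + l^2 - 5.
The factored form is (-5 + l)*(1 + l).
C) (-5 + l)*(1 + l)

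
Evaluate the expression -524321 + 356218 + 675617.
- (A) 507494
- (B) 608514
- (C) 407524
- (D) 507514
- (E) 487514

First: -524321 + 356218 = -168103
Then: -168103 + 675617 = 507514
D) 507514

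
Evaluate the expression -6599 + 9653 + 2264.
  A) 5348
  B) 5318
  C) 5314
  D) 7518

First: -6599 + 9653 = 3054
Then: 3054 + 2264 = 5318
B) 5318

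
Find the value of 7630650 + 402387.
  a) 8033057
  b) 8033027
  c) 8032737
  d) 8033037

7630650 + 402387 = 8033037
d) 8033037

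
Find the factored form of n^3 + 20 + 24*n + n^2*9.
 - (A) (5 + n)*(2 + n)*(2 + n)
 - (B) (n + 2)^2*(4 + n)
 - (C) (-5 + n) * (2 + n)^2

We need to factor n^3 + 20 + 24*n + n^2*9.
The factored form is (5 + n)*(2 + n)*(2 + n).
A) (5 + n)*(2 + n)*(2 + n)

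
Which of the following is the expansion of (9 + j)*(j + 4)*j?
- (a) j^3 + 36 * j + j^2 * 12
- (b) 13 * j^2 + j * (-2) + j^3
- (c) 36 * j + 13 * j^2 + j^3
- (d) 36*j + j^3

Expanding (9 + j)*(j + 4)*j:
= 36 * j + 13 * j^2 + j^3
c) 36 * j + 13 * j^2 + j^3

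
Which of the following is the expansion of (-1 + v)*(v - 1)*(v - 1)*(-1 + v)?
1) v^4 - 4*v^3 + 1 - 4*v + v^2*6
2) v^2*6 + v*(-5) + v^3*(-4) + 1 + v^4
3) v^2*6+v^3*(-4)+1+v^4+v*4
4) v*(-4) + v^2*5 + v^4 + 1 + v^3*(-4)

Expanding (-1 + v)*(v - 1)*(v - 1)*(-1 + v):
= v^4 - 4*v^3 + 1 - 4*v + v^2*6
1) v^4 - 4*v^3 + 1 - 4*v + v^2*6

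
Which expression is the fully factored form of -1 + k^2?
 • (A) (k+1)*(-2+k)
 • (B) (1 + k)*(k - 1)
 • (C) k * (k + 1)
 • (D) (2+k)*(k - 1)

We need to factor -1 + k^2.
The factored form is (1 + k)*(k - 1).
B) (1 + k)*(k - 1)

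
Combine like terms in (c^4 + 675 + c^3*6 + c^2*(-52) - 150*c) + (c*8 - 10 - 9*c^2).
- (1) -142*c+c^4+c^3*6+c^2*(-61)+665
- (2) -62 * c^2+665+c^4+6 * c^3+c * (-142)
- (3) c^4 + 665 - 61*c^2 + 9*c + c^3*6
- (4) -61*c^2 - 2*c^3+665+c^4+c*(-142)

Adding the polynomials and combining like terms:
(c^4 + 675 + c^3*6 + c^2*(-52) - 150*c) + (c*8 - 10 - 9*c^2)
= -142*c+c^4+c^3*6+c^2*(-61)+665
1) -142*c+c^4+c^3*6+c^2*(-61)+665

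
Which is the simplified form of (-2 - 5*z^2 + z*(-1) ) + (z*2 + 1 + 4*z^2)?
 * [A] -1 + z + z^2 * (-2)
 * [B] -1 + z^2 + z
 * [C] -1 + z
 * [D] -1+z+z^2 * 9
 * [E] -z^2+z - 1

Adding the polynomials and combining like terms:
(-2 - 5*z^2 + z*(-1)) + (z*2 + 1 + 4*z^2)
= -z^2+z - 1
E) -z^2+z - 1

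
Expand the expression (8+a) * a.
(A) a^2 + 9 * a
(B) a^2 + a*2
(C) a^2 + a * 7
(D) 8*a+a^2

Expanding (8+a) * a:
= 8*a+a^2
D) 8*a+a^2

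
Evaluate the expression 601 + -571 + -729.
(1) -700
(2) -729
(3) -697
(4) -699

First: 601 + -571 = 30
Then: 30 + -729 = -699
4) -699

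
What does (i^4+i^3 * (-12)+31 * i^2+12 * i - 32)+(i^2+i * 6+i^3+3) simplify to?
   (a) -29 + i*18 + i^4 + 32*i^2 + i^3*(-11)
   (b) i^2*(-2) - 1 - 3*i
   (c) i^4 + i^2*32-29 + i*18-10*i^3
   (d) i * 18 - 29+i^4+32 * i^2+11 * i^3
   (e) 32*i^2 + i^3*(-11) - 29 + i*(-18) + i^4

Adding the polynomials and combining like terms:
(i^4 + i^3*(-12) + 31*i^2 + 12*i - 32) + (i^2 + i*6 + i^3 + 3)
= -29 + i*18 + i^4 + 32*i^2 + i^3*(-11)
a) -29 + i*18 + i^4 + 32*i^2 + i^3*(-11)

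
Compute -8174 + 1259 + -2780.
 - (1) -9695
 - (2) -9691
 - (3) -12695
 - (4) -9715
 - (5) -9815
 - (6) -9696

First: -8174 + 1259 = -6915
Then: -6915 + -2780 = -9695
1) -9695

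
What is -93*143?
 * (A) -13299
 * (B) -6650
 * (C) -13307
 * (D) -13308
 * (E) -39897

-93 * 143 = -13299
A) -13299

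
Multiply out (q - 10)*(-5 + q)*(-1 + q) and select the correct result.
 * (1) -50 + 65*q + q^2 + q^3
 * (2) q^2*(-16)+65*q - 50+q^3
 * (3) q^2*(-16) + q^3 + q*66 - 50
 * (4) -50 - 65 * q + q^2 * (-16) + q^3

Expanding (q - 10)*(-5 + q)*(-1 + q):
= q^2*(-16)+65*q - 50+q^3
2) q^2*(-16)+65*q - 50+q^3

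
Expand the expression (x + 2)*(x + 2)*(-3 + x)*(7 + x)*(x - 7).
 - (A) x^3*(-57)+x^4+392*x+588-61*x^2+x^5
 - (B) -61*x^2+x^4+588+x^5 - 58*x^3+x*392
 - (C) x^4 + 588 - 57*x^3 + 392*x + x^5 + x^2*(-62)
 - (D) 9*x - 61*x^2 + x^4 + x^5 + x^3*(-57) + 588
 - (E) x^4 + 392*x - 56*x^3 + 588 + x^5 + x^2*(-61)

Expanding (x + 2)*(x + 2)*(-3 + x)*(7 + x)*(x - 7):
= x^3*(-57)+x^4+392*x+588-61*x^2+x^5
A) x^3*(-57)+x^4+392*x+588-61*x^2+x^5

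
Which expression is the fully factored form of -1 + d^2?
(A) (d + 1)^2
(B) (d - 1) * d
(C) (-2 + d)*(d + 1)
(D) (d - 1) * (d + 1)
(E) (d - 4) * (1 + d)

We need to factor -1 + d^2.
The factored form is (d - 1) * (d + 1).
D) (d - 1) * (d + 1)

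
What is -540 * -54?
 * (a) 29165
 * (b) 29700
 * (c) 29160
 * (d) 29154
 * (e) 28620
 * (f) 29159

-540 * -54 = 29160
c) 29160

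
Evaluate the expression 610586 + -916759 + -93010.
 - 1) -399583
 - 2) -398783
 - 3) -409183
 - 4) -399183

First: 610586 + -916759 = -306173
Then: -306173 + -93010 = -399183
4) -399183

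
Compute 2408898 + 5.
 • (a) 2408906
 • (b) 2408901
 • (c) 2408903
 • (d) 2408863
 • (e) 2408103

2408898 + 5 = 2408903
c) 2408903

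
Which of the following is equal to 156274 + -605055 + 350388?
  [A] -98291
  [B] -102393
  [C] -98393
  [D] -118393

First: 156274 + -605055 = -448781
Then: -448781 + 350388 = -98393
C) -98393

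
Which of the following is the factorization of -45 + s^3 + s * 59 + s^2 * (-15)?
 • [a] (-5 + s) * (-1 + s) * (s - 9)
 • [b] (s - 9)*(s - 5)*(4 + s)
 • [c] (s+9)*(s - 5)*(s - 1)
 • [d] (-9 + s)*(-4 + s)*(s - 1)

We need to factor -45 + s^3 + s * 59 + s^2 * (-15).
The factored form is (-5 + s) * (-1 + s) * (s - 9).
a) (-5 + s) * (-1 + s) * (s - 9)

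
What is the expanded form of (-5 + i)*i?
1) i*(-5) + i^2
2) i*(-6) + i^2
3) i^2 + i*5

Expanding (-5 + i)*i:
= i*(-5) + i^2
1) i*(-5) + i^2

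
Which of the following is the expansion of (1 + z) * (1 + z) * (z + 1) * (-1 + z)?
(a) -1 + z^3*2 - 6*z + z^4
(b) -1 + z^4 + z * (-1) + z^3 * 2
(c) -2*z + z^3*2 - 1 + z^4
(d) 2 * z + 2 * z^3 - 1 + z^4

Expanding (1 + z) * (1 + z) * (z + 1) * (-1 + z):
= -2*z + z^3*2 - 1 + z^4
c) -2*z + z^3*2 - 1 + z^4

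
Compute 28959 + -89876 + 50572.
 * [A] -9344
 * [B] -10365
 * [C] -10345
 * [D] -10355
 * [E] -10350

First: 28959 + -89876 = -60917
Then: -60917 + 50572 = -10345
C) -10345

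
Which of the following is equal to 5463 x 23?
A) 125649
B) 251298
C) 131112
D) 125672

5463 * 23 = 125649
A) 125649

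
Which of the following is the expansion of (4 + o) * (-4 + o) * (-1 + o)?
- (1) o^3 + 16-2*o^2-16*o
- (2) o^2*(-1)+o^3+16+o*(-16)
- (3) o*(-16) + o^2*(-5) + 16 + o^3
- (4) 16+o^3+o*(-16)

Expanding (4 + o) * (-4 + o) * (-1 + o):
= o^2*(-1)+o^3+16+o*(-16)
2) o^2*(-1)+o^3+16+o*(-16)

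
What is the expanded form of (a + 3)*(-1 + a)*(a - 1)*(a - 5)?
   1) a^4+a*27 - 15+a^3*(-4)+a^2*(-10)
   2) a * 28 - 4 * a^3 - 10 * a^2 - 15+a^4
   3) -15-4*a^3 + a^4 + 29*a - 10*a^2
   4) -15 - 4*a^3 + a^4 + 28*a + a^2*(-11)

Expanding (a + 3)*(-1 + a)*(a - 1)*(a - 5):
= a * 28 - 4 * a^3 - 10 * a^2 - 15+a^4
2) a * 28 - 4 * a^3 - 10 * a^2 - 15+a^4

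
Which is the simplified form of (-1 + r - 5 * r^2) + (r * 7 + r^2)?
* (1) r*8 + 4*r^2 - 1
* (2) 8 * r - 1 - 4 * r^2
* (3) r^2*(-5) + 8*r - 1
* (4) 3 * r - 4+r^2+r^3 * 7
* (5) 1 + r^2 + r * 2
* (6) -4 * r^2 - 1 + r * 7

Adding the polynomials and combining like terms:
(-1 + r - 5*r^2) + (r*7 + r^2)
= 8 * r - 1 - 4 * r^2
2) 8 * r - 1 - 4 * r^2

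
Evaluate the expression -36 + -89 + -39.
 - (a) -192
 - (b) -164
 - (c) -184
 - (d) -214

First: -36 + -89 = -125
Then: -125 + -39 = -164
b) -164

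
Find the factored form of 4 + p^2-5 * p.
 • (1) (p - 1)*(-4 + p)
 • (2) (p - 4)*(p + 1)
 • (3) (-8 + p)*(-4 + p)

We need to factor 4 + p^2-5 * p.
The factored form is (p - 1)*(-4 + p).
1) (p - 1)*(-4 + p)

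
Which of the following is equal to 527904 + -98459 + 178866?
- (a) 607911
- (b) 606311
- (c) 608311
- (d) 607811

First: 527904 + -98459 = 429445
Then: 429445 + 178866 = 608311
c) 608311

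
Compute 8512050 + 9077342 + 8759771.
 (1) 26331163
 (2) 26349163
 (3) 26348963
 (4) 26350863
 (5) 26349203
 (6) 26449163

First: 8512050 + 9077342 = 17589392
Then: 17589392 + 8759771 = 26349163
2) 26349163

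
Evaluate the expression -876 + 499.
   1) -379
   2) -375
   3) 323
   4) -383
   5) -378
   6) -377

-876 + 499 = -377
6) -377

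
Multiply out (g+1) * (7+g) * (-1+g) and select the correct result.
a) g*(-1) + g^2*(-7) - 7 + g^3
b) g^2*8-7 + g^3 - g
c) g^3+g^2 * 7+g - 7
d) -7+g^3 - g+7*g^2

Expanding (g+1) * (7+g) * (-1+g):
= -7+g^3 - g+7*g^2
d) -7+g^3 - g+7*g^2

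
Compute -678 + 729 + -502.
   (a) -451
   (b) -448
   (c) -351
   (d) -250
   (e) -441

First: -678 + 729 = 51
Then: 51 + -502 = -451
a) -451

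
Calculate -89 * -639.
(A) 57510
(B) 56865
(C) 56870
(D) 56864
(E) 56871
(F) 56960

-89 * -639 = 56871
E) 56871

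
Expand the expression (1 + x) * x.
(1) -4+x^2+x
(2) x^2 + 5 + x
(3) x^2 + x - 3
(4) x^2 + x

Expanding (1 + x) * x:
= x^2 + x
4) x^2 + x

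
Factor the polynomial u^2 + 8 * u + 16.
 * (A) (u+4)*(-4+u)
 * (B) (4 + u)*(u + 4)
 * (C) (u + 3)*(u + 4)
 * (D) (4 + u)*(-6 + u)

We need to factor u^2 + 8 * u + 16.
The factored form is (4 + u)*(u + 4).
B) (4 + u)*(u + 4)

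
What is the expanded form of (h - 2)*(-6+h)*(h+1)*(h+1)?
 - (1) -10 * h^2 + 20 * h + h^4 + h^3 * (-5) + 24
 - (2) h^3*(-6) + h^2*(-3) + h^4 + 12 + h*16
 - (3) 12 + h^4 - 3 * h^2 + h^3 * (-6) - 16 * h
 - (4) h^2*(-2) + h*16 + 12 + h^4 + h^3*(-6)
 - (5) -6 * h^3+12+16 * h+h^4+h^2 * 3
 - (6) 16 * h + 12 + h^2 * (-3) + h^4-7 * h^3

Expanding (h - 2)*(-6+h)*(h+1)*(h+1):
= h^3*(-6) + h^2*(-3) + h^4 + 12 + h*16
2) h^3*(-6) + h^2*(-3) + h^4 + 12 + h*16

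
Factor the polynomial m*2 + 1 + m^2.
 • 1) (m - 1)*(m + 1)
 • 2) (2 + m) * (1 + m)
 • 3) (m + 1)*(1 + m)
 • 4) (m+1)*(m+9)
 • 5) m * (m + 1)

We need to factor m*2 + 1 + m^2.
The factored form is (m + 1)*(1 + m).
3) (m + 1)*(1 + m)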